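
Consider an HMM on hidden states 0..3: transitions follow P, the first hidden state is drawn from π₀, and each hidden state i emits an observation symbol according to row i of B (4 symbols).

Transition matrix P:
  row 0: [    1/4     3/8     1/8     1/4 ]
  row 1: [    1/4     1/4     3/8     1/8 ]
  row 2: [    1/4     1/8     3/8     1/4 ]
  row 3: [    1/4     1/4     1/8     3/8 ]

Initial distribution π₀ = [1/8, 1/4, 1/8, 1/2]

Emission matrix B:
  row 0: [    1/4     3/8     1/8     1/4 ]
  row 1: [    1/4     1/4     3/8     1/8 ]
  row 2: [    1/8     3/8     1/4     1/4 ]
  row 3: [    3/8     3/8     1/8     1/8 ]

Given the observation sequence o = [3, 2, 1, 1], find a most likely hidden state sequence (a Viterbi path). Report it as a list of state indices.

path = [3, 1, 2, 2]

t=0: δ = [3.125e-02, 3.125e-02, 3.125e-02, 6.250e-02]  (obs o_0=3)
t=1: δ = [1.953e-03, 5.859e-03, 2.930e-03, 2.930e-03]  ψ = [3, 3, 1, 3]  (obs o_1=2)
t=2: δ = [5.493e-04, 3.662e-04, 8.240e-04, 4.120e-04]  ψ = [1, 1, 1, 3]  (obs o_2=1)
t=3: δ = [7.725e-05, 5.150e-05, 1.159e-04, 7.725e-05]  ψ = [2, 0, 2, 2]  (obs o_3=1)
backtrack: best end state = 2; path = [3, 1, 2, 2]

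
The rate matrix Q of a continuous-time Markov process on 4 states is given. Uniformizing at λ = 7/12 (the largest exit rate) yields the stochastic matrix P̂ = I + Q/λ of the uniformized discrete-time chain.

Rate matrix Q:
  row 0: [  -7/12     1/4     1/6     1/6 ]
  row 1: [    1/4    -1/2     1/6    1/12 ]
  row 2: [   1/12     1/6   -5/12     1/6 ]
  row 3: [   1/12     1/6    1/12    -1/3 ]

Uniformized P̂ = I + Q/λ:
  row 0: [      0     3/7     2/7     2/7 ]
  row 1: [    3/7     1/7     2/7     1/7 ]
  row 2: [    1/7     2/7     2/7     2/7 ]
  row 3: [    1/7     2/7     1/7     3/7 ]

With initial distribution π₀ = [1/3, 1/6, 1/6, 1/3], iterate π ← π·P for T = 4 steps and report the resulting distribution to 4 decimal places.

t=0: π = [0.3333, 0.1667, 0.1667, 0.3333]
t=1: π = [0.1429, 0.3095, 0.2381, 0.3095]
t=2: π = [0.2109, 0.2619, 0.2415, 0.2857]
t=3: π = [0.1876, 0.2784, 0.2449, 0.2891]
t=4: π = [0.1956, 0.2727, 0.2444, 0.2872]

π = [0.1956, 0.2727, 0.2444, 0.2872]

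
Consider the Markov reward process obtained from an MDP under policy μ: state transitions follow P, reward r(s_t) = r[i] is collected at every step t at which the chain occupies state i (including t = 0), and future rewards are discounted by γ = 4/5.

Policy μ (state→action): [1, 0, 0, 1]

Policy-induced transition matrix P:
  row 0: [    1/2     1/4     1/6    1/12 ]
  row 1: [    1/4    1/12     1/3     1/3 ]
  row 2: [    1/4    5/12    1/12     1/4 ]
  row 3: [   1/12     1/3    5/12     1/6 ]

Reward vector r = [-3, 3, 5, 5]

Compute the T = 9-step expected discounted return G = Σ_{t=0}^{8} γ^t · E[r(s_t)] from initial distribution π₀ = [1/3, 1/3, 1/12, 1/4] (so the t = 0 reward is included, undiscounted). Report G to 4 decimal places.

G = 8.9044

t=0: π = [0.3333, 0.3333, 0.0833, 0.2500], E[r] = 1.6667, γ^t·E[r] = 1.666667, running G = 1.666667
t=1: π = [0.2917, 0.2292, 0.2778, 0.2014], E[r] = 2.2083, γ^t·E[r] = 1.766667, running G = 3.433333
t=2: π = [0.2894, 0.2749, 0.2321, 0.2037], E[r] = 2.1354, γ^t·E[r] = 1.366667, running G = 4.800000
t=3: π = [0.2884, 0.2598, 0.2441, 0.2077], E[r] = 2.1732, γ^t·E[r] = 1.112691, running G = 5.912691
t=4: π = [0.2875, 0.2647, 0.2416, 0.2063], E[r] = 2.1708, γ^t·E[r] = 0.889162, running G = 6.801853
t=5: π = [0.2875, 0.2633, 0.2422, 0.2070], E[r] = 2.1734, γ^t·E[r] = 0.712182, running G = 7.514036
t=6: π = [0.2874, 0.2637, 0.2421, 0.2068], E[r] = 2.1735, γ^t·E[r] = 0.569771, running G = 8.083807
t=7: π = [0.2874, 0.2636, 0.2421, 0.2068], E[r] = 2.1737, γ^t·E[r] = 0.455856, running G = 8.539664
t=8: π = [0.2874, 0.2637, 0.2421, 0.2068], E[r] = 2.1737, γ^t·E[r] = 0.364690, running G = 8.904354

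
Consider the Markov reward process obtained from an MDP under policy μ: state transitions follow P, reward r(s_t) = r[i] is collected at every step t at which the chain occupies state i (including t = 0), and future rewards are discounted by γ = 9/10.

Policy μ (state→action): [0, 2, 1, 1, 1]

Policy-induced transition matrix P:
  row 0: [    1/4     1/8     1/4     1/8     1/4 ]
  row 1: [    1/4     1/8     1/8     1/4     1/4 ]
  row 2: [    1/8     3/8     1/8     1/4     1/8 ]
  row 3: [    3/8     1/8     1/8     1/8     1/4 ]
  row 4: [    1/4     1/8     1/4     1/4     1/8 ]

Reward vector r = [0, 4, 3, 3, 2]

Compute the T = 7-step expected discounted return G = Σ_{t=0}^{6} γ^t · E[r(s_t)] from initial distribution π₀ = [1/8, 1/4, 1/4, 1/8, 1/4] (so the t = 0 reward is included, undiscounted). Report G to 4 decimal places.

t=0: π = [0.1250, 0.2500, 0.2500, 0.1250, 0.2500], E[r] = 2.6250, γ^t·E[r] = 2.625000, running G = 2.625000
t=1: π = [0.2344, 0.1875, 0.1719, 0.2188, 0.1875], E[r] = 2.2969, γ^t·E[r] = 2.067188, running G = 4.692188
t=2: π = [0.2559, 0.1680, 0.1777, 0.1934, 0.2051], E[r] = 2.1953, γ^t·E[r] = 1.778203, running G = 6.470391
t=3: π = [0.2520, 0.1694, 0.1826, 0.1938, 0.2021], E[r] = 2.2114, γ^t·E[r] = 1.612129, running G = 8.082520
t=4: π = [0.2514, 0.1707, 0.1818, 0.1943, 0.2019], E[r] = 2.2145, γ^t·E[r] = 1.452959, running G = 9.535479
t=5: π = [0.2516, 0.1704, 0.1817, 0.1943, 0.2020], E[r] = 2.2137, γ^t·E[r] = 1.307172, running G = 10.842651
t=6: π = [0.2516, 0.1704, 0.1817, 0.1943, 0.2020], E[r] = 2.2136, γ^t·E[r] = 1.176421, running G = 12.019072

G = 12.0191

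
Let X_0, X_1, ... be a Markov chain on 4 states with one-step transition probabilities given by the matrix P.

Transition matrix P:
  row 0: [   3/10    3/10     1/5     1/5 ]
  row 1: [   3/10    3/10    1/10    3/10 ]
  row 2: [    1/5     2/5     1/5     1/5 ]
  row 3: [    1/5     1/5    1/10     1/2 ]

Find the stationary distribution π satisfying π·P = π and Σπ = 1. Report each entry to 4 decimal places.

π = [0.2535, 0.2813, 0.1393, 0.3259]

Balance equations π_j = Σ_i π_i·P[i][j]:
  π_0 = 3/10·π_0 + 3/10·π_1 + 1/5·π_2 + 1/5·π_3
  π_1 = 3/10·π_0 + 3/10·π_1 + 2/5·π_2 + 1/5·π_3
  π_2 = 1/5·π_0 + 1/10·π_1 + 1/5·π_2 + 1/10·π_3
  normalize: π_0 + π_1 + π_2 + π_3 = 1
Solving the linear system gives exactly π = [91/359, 101/359, 50/359, 117/359].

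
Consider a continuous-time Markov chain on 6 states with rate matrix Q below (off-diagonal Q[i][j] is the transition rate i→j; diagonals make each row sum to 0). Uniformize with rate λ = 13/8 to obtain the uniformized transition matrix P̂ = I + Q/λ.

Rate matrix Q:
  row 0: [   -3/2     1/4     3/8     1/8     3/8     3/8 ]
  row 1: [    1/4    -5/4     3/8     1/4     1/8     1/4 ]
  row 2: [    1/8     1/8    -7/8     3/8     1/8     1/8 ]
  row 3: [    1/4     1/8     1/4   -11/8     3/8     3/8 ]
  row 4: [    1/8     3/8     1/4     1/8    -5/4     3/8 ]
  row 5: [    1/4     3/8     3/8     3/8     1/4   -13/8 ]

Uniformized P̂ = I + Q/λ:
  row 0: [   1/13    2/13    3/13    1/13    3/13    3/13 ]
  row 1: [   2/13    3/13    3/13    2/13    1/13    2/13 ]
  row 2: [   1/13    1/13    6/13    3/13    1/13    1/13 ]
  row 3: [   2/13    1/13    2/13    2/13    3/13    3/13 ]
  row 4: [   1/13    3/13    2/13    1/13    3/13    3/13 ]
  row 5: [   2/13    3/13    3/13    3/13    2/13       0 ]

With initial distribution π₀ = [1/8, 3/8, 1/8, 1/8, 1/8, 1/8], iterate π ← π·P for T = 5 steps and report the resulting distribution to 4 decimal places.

t=0: π = [0.1250, 0.3750, 0.1250, 0.1250, 0.1250, 0.1250]
t=1: π = [0.1250, 0.1827, 0.2404, 0.1538, 0.1442, 0.1538]
t=2: π = [0.1146, 0.1605, 0.2633, 0.1635, 0.1538, 0.1442]
t=3: π = [0.1129, 0.1563, 0.2671, 0.1645, 0.1545, 0.1446]
t=4: π = [0.1127, 0.1557, 0.2679, 0.1649, 0.1545, 0.1443]
t=5: π = [0.1127, 0.1555, 0.2680, 0.1650, 0.1545, 0.1443]

π = [0.1127, 0.1555, 0.2680, 0.1650, 0.1545, 0.1443]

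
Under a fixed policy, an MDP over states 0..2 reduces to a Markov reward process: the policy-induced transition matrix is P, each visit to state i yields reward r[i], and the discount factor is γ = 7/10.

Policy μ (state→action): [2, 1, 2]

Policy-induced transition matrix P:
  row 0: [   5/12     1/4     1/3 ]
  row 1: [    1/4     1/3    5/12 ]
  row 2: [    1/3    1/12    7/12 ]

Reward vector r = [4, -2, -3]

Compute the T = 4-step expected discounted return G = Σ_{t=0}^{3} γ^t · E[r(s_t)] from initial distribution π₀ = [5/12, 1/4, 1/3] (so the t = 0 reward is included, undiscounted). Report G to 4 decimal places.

t=0: π = [0.4167, 0.2500, 0.3333], E[r] = 0.1667, γ^t·E[r] = 0.166667, running G = 0.166667
t=1: π = [0.3472, 0.2153, 0.4375], E[r] = -0.3542, γ^t·E[r] = -0.247917, running G = -0.081250
t=2: π = [0.3443, 0.1950, 0.4606], E[r] = -0.3947, γ^t·E[r] = -0.193391, running G = -0.274641
t=3: π = [0.3458, 0.1895, 0.4647], E[r] = -0.3901, γ^t·E[r] = -0.133802, running G = -0.408444

G = -0.4084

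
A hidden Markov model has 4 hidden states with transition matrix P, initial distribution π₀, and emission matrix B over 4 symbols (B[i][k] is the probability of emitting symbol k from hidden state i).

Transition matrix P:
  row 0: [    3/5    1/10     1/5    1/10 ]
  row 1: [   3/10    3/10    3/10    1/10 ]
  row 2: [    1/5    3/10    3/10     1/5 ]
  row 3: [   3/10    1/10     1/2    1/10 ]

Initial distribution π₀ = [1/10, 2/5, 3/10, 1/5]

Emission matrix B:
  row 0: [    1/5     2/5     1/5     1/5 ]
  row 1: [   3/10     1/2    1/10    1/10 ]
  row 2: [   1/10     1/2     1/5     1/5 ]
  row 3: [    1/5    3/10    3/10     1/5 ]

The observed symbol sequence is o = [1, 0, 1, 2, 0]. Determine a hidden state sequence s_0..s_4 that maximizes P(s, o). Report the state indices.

path = [1, 0, 0, 0, 0]

t=0: δ = [4.000e-02, 2.000e-01, 1.500e-01, 6.000e-02]  (obs o_0=1)
t=1: δ = [1.200e-02, 1.800e-02, 6.000e-03, 6.000e-03]  ψ = [1, 1, 1, 2]  (obs o_1=0)
t=2: δ = [2.880e-03, 2.700e-03, 2.700e-03, 5.400e-04]  ψ = [0, 1, 1, 1]  (obs o_2=1)
t=3: δ = [3.456e-04, 8.100e-05, 1.620e-04, 1.620e-04]  ψ = [0, 1, 1, 2]  (obs o_3=2)
t=4: δ = [4.147e-05, 1.458e-05, 8.100e-06, 6.912e-06]  ψ = [0, 2, 3, 0]  (obs o_4=0)
backtrack: best end state = 0; path = [1, 0, 0, 0, 0]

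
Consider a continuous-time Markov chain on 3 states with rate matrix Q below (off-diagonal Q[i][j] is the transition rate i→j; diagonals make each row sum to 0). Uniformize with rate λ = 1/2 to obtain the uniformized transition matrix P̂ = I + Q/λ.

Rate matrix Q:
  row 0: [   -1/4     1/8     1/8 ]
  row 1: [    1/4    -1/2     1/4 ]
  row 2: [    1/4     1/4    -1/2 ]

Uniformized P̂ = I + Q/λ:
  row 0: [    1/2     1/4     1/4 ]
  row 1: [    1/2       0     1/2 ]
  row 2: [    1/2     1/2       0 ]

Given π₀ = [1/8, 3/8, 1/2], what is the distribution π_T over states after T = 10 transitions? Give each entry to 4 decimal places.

π = [0.5000, 0.2499, 0.2501]

t=0: π = [0.1250, 0.3750, 0.5000]
t=1: π = [0.5000, 0.2813, 0.2188]
t=2: π = [0.5000, 0.2344, 0.2656]
t=3: π = [0.5000, 0.2578, 0.2422]
t=4: π = [0.5000, 0.2461, 0.2539]
t=5: π = [0.5000, 0.2520, 0.2480]
t=6: π = [0.5000, 0.2490, 0.2510]
t=7: π = [0.5000, 0.2505, 0.2495]
t=8: π = [0.5000, 0.2498, 0.2502]
t=9: π = [0.5000, 0.2501, 0.2499]
t=10: π = [0.5000, 0.2499, 0.2501]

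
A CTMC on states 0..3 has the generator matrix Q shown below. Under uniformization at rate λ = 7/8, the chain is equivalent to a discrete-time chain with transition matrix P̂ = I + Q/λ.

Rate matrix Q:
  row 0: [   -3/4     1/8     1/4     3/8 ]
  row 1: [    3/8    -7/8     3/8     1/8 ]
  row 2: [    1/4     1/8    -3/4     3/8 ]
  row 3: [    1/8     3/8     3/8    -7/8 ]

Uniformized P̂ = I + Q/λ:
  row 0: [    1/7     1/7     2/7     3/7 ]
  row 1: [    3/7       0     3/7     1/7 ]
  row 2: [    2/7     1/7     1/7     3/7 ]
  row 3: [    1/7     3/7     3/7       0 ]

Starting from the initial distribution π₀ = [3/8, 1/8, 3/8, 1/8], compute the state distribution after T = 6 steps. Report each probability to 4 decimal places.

t=0: π = [0.3750, 0.1250, 0.3750, 0.1250]
t=1: π = [0.2321, 0.1607, 0.2679, 0.3393]
t=2: π = [0.2270, 0.2168, 0.3189, 0.2372]
t=3: π = [0.2504, 0.1797, 0.3050, 0.2649]
t=4: π = [0.2378, 0.1929, 0.3057, 0.2637]
t=5: π = [0.2416, 0.1906, 0.3073, 0.2604]
t=6: π = [0.2412, 0.1900, 0.3063, 0.2625]

π = [0.2412, 0.1900, 0.3063, 0.2625]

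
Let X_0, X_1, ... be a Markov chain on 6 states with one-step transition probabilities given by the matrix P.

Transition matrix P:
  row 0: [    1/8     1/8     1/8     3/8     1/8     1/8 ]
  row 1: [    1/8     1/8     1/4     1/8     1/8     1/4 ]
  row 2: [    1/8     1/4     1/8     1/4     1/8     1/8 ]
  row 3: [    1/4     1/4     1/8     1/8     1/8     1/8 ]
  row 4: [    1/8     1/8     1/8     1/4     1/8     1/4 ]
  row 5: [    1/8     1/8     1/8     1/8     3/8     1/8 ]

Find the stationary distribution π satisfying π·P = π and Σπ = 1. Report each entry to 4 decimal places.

π = [0.1502, 0.1685, 0.1461, 0.2016, 0.1667, 0.1669]

Balance equations π_j = Σ_i π_i·P[i][j]:
  π_0 = 1/8·π_0 + 1/8·π_1 + 1/8·π_2 + 1/4·π_3 + 1/8·π_4 + 1/8·π_5
  π_1 = 1/8·π_0 + 1/8·π_1 + 1/4·π_2 + 1/4·π_3 + 1/8·π_4 + 1/8·π_5
  π_2 = 1/8·π_0 + 1/4·π_1 + 1/8·π_2 + 1/8·π_3 + 1/8·π_4 + 1/8·π_5
  π_3 = 3/8·π_0 + 1/8·π_1 + 1/4·π_2 + 1/8·π_3 + 1/4·π_4 + 1/8·π_5
  π_4 = 1/8·π_0 + 1/8·π_1 + 1/8·π_2 + 1/8·π_3 + 1/8·π_4 + 3/8·π_5
  normalize: π_0 + π_1 + π_2 + π_3 + π_4 + π_5 = 1
Solving the linear system gives exactly π = [6047/40258, 3391/20129, 2940/20129, 4059/20129, 3356/20129, 6719/40258].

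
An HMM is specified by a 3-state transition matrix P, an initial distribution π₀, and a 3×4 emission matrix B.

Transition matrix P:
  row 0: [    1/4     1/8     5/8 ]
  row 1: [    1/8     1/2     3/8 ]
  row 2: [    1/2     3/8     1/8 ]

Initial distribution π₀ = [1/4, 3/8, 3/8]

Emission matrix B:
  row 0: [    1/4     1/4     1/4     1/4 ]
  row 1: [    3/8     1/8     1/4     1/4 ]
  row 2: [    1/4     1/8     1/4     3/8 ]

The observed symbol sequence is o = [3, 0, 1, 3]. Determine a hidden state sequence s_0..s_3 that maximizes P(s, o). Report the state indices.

path = [0, 2, 0, 2]

t=0: δ = [6.250e-02, 9.375e-02, 1.406e-01]  (obs o_0=3)
t=1: δ = [1.758e-02, 1.978e-02, 9.766e-03]  ψ = [2, 2, 0]  (obs o_1=0)
t=2: δ = [1.221e-03, 1.236e-03, 1.373e-03]  ψ = [2, 1, 0]  (obs o_2=1)
t=3: δ = [1.717e-04, 1.545e-04, 2.861e-04]  ψ = [2, 1, 0]  (obs o_3=3)
backtrack: best end state = 2; path = [0, 2, 0, 2]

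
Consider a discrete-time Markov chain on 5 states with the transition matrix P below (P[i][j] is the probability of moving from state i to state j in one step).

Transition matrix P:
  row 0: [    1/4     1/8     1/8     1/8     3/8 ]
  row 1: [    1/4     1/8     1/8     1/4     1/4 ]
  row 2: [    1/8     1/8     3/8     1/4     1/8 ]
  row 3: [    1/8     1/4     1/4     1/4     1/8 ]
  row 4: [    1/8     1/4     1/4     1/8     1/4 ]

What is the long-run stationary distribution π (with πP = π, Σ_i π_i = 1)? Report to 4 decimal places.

π = [0.1682, 0.1773, 0.2364, 0.2019, 0.2162]

Balance equations π_j = Σ_i π_i·P[i][j]:
  π_0 = 1/4·π_0 + 1/4·π_1 + 1/8·π_2 + 1/8·π_3 + 1/8·π_4
  π_1 = 1/8·π_0 + 1/8·π_1 + 1/8·π_2 + 1/4·π_3 + 1/4·π_4
  π_2 = 1/8·π_0 + 1/8·π_1 + 3/8·π_2 + 1/4·π_3 + 1/4·π_4
  π_3 = 1/8·π_0 + 1/4·π_1 + 1/4·π_2 + 1/4·π_3 + 1/8·π_4
  normalize: π_0 + π_1 + π_2 + π_3 + π_4 = 1
Solving the linear system gives exactly π = [37/220, 39/220, 13/55, 311/1540, 333/1540].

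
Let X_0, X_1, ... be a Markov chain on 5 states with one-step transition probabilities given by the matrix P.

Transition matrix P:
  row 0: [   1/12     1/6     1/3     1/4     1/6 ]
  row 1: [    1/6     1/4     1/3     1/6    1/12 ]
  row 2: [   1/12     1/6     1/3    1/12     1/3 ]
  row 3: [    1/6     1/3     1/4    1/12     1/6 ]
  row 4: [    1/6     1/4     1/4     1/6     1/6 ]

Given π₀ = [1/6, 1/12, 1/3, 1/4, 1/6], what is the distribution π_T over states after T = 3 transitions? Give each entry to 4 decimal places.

t=0: π = [0.1667, 0.0833, 0.3333, 0.2500, 0.1667]
t=1: π = [0.1250, 0.2292, 0.2986, 0.1319, 0.2153]
t=2: π = [0.1314, 0.2257, 0.3044, 0.1412, 0.1973]
t=3: π = [0.1304, 0.2255, 0.3051, 0.1405, 0.1986]

π = [0.1304, 0.2255, 0.3051, 0.1405, 0.1986]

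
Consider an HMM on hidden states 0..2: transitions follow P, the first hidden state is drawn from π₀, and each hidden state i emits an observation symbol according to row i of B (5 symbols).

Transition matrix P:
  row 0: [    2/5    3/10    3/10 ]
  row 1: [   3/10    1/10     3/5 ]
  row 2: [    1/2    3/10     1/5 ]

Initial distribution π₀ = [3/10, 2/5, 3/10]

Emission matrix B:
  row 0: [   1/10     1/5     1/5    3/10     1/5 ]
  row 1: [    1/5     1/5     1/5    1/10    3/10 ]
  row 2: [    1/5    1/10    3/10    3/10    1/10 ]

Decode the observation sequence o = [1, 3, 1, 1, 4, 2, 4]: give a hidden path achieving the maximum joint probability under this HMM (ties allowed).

t=0: δ = [6.000e-02, 8.000e-02, 3.000e-02]  (obs o_0=1)
t=1: δ = [7.200e-03, 1.800e-03, 1.440e-02]  ψ = [0, 0, 1]  (obs o_1=3)
t=2: δ = [1.440e-03, 8.640e-04, 2.880e-04]  ψ = [2, 2, 2]  (obs o_2=1)
t=3: δ = [1.152e-04, 8.640e-05, 5.184e-05]  ψ = [0, 0, 1]  (obs o_3=1)
t=4: δ = [9.216e-06, 1.037e-05, 5.184e-06]  ψ = [0, 0, 1]  (obs o_4=4)
t=5: δ = [7.373e-07, 5.530e-07, 1.866e-06]  ψ = [0, 0, 1]  (obs o_5=2)
t=6: δ = [1.866e-07, 1.680e-07, 3.732e-08]  ψ = [2, 2, 2]  (obs o_6=4)
backtrack: best end state = 0; path = [1, 2, 0, 0, 1, 2, 0]

path = [1, 2, 0, 0, 1, 2, 0]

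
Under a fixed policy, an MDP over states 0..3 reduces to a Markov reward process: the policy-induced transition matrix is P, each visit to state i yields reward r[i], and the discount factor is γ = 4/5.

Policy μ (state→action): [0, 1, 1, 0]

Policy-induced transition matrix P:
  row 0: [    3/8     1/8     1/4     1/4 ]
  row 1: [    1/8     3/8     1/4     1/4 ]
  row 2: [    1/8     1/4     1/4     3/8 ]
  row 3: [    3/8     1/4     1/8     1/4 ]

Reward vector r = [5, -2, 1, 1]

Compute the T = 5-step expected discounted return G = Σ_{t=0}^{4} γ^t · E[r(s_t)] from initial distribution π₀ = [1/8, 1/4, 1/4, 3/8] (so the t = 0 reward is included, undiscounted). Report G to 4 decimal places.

t=0: π = [0.1250, 0.2500, 0.2500, 0.3750], E[r] = 0.7500, γ^t·E[r] = 0.750000, running G = 0.750000
t=1: π = [0.2500, 0.2656, 0.2031, 0.2813], E[r] = 1.2031, γ^t·E[r] = 0.962500, running G = 1.712500
t=2: π = [0.2578, 0.2520, 0.2148, 0.2754], E[r] = 1.2754, γ^t·E[r] = 0.816250, running G = 2.528750
t=3: π = [0.2583, 0.2493, 0.2156, 0.2769], E[r] = 1.2854, γ^t·E[r] = 0.658125, running G = 3.186875
t=4: π = [0.2588, 0.2489, 0.2154, 0.2769], E[r] = 1.2885, γ^t·E[r] = 0.527788, running G = 3.714663

G = 3.7147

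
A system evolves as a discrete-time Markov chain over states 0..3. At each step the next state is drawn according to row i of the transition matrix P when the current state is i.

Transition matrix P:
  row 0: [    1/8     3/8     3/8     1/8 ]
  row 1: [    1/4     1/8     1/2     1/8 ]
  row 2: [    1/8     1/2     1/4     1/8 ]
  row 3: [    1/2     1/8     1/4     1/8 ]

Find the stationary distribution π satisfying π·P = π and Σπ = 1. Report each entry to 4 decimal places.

π = [0.2107, 0.3104, 0.3539, 0.1250]

Balance equations π_j = Σ_i π_i·P[i][j]:
  π_0 = 1/8·π_0 + 1/4·π_1 + 1/8·π_2 + 1/2·π_3
  π_1 = 3/8·π_0 + 1/8·π_1 + 1/2·π_2 + 1/8·π_3
  π_2 = 3/8·π_0 + 1/2·π_1 + 1/4·π_2 + 1/4·π_3
  normalize: π_0 + π_1 + π_2 + π_3 = 1
Solving the linear system gives exactly π = [75/356, 221/712, 63/178, 1/8].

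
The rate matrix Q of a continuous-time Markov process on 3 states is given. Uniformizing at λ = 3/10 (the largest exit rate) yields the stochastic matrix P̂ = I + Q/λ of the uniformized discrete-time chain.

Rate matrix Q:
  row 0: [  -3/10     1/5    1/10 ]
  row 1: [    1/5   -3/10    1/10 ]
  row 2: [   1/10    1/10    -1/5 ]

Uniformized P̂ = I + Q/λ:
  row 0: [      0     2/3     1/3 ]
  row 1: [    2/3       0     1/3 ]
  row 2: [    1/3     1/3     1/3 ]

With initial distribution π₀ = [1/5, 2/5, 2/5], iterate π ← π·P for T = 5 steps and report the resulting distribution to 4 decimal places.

t=0: π = [0.2000, 0.4000, 0.4000]
t=1: π = [0.4000, 0.2667, 0.3333]
t=2: π = [0.2889, 0.3778, 0.3333]
t=3: π = [0.3630, 0.3037, 0.3333]
t=4: π = [0.3136, 0.3531, 0.3333]
t=5: π = [0.3465, 0.3202, 0.3333]

π = [0.3465, 0.3202, 0.3333]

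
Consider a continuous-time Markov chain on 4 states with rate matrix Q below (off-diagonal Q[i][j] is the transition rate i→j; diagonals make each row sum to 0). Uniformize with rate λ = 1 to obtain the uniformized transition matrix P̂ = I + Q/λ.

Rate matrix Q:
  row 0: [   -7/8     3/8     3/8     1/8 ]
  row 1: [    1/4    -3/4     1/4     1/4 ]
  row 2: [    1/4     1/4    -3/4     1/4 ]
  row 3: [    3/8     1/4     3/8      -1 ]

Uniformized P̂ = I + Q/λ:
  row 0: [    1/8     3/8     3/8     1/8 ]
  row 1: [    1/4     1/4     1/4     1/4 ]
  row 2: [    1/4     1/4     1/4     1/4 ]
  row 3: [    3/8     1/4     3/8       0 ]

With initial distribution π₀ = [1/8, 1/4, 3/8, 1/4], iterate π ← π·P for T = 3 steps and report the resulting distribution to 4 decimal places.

t=0: π = [0.1250, 0.2500, 0.3750, 0.2500]
t=1: π = [0.2656, 0.2656, 0.2969, 0.1719]
t=2: π = [0.2383, 0.2832, 0.3047, 0.1738]
t=3: π = [0.2419, 0.2798, 0.3015, 0.1768]

π = [0.2419, 0.2798, 0.3015, 0.1768]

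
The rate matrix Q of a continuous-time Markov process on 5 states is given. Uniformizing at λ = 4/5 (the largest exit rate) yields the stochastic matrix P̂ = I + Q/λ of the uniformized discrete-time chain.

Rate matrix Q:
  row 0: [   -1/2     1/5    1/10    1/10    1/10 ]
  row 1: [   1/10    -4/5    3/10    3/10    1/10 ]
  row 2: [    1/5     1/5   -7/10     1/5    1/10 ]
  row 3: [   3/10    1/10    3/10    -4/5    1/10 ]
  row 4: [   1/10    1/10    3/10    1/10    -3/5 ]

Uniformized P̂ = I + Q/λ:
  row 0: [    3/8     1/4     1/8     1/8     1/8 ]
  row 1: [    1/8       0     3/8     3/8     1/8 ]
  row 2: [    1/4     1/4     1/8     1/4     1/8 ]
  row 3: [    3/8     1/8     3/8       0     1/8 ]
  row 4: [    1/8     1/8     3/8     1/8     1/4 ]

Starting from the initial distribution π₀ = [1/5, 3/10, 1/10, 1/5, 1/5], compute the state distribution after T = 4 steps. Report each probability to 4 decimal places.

π = [0.2667, 0.1682, 0.2469, 0.1754, 0.1429]

t=0: π = [0.2000, 0.3000, 0.1000, 0.2000, 0.2000]
t=1: π = [0.2375, 0.1250, 0.3000, 0.1875, 0.1500]
t=2: π = [0.2688, 0.1766, 0.2406, 0.1703, 0.1438]
t=3: π = [0.2648, 0.1666, 0.2477, 0.1779, 0.1430]
t=4: π = [0.2667, 0.1682, 0.2469, 0.1754, 0.1429]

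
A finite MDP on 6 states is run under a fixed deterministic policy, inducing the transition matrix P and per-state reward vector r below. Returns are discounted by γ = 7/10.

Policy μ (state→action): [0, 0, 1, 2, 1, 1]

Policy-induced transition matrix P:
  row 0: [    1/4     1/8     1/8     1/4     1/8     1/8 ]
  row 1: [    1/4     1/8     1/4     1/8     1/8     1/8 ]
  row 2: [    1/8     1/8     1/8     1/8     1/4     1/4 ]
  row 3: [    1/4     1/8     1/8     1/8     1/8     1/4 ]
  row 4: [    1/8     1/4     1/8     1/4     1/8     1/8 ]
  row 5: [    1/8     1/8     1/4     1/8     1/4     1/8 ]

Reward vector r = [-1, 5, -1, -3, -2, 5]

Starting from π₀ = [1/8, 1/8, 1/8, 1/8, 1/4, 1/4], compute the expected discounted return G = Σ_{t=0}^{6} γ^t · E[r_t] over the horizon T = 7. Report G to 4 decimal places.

G = 1.5111

t=0: π = [0.1250, 0.1250, 0.1250, 0.1250, 0.2500, 0.2500], E[r] = 0.7500, γ^t·E[r] = 0.750000, running G = 0.750000
t=1: π = [0.1719, 0.1563, 0.1719, 0.1719, 0.1719, 0.1563], E[r] = 0.3594, γ^t·E[r] = 0.251563, running G = 1.001563
t=2: π = [0.1875, 0.1465, 0.1641, 0.1680, 0.1660, 0.1680], E[r] = 0.3848, γ^t·E[r] = 0.188535, running G = 1.190098
t=3: π = [0.1877, 0.1458, 0.1643, 0.1692, 0.1665, 0.1665], E[r] = 0.3687, γ^t·E[r] = 0.126448, running G = 1.316545
t=4: π = [0.1878, 0.1458, 0.1640, 0.1693, 0.1664, 0.1667], E[r] = 0.3701, γ^t·E[r] = 0.088858, running G = 1.405403
t=5: π = [0.1879, 0.1458, 0.1641, 0.1693, 0.1663, 0.1667], E[r] = 0.3699, γ^t·E[r] = 0.062163, running G = 1.467566
t=6: π = [0.1879, 0.1458, 0.1641, 0.1693, 0.1663, 0.1667], E[r] = 0.3699, γ^t·E[r] = 0.043514, running G = 1.511080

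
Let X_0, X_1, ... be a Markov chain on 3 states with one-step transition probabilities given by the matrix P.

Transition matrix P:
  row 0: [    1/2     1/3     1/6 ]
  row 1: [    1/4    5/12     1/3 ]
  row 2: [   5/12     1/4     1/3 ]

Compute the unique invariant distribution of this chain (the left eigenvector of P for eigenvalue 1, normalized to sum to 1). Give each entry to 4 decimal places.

π = [0.3929, 0.3393, 0.2679]

Balance equations π_j = Σ_i π_i·P[i][j]:
  π_0 = 1/2·π_0 + 1/4·π_1 + 5/12·π_2
  π_1 = 1/3·π_0 + 5/12·π_1 + 1/4·π_2
  normalize: π_0 + π_1 + π_2 = 1
Solving the linear system gives exactly π = [11/28, 19/56, 15/56].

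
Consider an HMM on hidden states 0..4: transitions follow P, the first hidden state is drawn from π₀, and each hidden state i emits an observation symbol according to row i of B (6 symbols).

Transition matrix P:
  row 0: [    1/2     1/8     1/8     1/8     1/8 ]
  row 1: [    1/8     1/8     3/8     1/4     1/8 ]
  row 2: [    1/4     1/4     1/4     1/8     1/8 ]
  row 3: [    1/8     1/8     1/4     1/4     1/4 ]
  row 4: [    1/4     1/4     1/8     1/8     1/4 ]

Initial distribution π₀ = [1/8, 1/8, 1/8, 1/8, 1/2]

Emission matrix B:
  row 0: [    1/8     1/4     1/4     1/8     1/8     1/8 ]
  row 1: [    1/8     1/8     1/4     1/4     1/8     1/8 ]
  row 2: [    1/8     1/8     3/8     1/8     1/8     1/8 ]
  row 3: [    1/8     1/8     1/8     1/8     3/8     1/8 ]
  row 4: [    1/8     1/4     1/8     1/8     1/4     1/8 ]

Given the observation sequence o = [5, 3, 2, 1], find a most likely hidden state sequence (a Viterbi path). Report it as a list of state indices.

t=0: δ = [1.562e-02, 1.562e-02, 1.562e-02, 1.562e-02, 6.250e-02]  (obs o_0=5)
t=1: δ = [1.953e-03, 3.906e-03, 9.766e-04, 9.766e-04, 1.953e-03]  ψ = [4, 4, 4, 4, 4]  (obs o_1=3)
t=2: δ = [2.441e-04, 1.221e-04, 5.493e-04, 1.221e-04, 6.104e-05]  ψ = [0, 1, 1, 1, 1]  (obs o_2=2)
t=3: δ = [3.433e-05, 1.717e-05, 1.717e-05, 8.583e-06, 1.717e-05]  ψ = [2, 2, 2, 2, 2]  (obs o_3=1)
backtrack: best end state = 0; path = [4, 1, 2, 0]

path = [4, 1, 2, 0]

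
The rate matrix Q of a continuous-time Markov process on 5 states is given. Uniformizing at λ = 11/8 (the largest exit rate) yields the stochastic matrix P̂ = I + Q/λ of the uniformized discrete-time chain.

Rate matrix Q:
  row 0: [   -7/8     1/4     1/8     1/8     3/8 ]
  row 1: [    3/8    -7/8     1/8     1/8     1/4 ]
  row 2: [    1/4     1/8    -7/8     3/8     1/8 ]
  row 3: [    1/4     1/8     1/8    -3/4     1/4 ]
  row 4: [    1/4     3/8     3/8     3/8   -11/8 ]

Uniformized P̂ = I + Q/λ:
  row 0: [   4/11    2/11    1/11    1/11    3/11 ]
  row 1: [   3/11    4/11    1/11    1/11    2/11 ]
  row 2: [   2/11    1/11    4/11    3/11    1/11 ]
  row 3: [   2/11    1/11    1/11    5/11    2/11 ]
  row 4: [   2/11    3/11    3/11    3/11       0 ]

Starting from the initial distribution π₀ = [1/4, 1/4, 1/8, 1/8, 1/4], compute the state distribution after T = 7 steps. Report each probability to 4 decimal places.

π = [0.2440, 0.1955, 0.1650, 0.2356, 0.1599]

t=0: π = [0.2500, 0.2500, 0.1250, 0.1250, 0.2500]
t=1: π = [0.2500, 0.2273, 0.1705, 0.2045, 0.1477]
t=2: π = [0.2479, 0.2025, 0.1643, 0.2231, 0.1622]
t=3: π = [0.2453, 0.1982, 0.1652, 0.2314, 0.1599]
t=4: π = [0.2444, 0.1963, 0.1650, 0.2342, 0.1600]
t=5: π = [0.2441, 0.1958, 0.1650, 0.2352, 0.1599]
t=6: π = [0.2440, 0.1956, 0.1650, 0.2355, 0.1599]
t=7: π = [0.2440, 0.1955, 0.1650, 0.2356, 0.1599]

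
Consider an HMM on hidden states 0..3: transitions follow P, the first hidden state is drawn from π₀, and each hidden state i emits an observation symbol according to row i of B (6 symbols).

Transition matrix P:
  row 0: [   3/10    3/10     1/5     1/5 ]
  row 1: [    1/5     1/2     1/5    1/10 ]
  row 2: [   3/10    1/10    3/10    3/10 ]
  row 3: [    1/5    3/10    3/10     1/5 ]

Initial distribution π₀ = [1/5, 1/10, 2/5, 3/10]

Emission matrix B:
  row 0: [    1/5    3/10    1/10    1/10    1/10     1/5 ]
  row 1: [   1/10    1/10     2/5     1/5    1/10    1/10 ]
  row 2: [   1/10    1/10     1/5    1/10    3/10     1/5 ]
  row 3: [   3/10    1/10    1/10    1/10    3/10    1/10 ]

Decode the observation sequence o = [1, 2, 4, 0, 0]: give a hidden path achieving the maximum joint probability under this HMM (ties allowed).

t=0: δ = [6.000e-02, 1.000e-02, 4.000e-02, 3.000e-02]  (obs o_0=1)
t=1: δ = [1.800e-03, 7.200e-03, 2.400e-03, 1.200e-03]  ψ = [0, 0, 0, 0]  (obs o_1=2)
t=2: δ = [1.440e-04, 3.600e-04, 4.320e-04, 2.160e-04]  ψ = [1, 1, 1, 1]  (obs o_2=4)
t=3: δ = [2.592e-05, 1.800e-05, 1.296e-05, 3.888e-05]  ψ = [2, 1, 2, 2]  (obs o_3=0)
t=4: δ = [1.555e-06, 1.166e-06, 1.166e-06, 2.333e-06]  ψ = [0, 3, 3, 3]  (obs o_4=0)
backtrack: best end state = 3; path = [0, 1, 2, 3, 3]

path = [0, 1, 2, 3, 3]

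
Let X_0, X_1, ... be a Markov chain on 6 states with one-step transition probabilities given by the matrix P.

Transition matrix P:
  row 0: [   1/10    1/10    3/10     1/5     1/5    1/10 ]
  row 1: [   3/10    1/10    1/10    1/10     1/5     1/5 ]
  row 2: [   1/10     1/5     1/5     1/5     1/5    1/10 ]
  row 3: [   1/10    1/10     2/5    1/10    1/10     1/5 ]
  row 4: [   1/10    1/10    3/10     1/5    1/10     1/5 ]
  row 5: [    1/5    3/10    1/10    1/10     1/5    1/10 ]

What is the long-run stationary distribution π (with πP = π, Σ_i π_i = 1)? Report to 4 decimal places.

π = [0.1453, 0.1527, 0.2322, 0.1545, 0.1678, 0.1475]

Balance equations π_j = Σ_i π_i·P[i][j]:
  π_0 = 1/10·π_0 + 3/10·π_1 + 1/10·π_2 + 1/10·π_3 + 1/10·π_4 + 1/5·π_5
  π_1 = 1/10·π_0 + 1/10·π_1 + 1/5·π_2 + 1/10·π_3 + 1/10·π_4 + 3/10·π_5
  π_2 = 3/10·π_0 + 1/10·π_1 + 1/5·π_2 + 2/5·π_3 + 3/10·π_4 + 1/10·π_5
  π_3 = 1/5·π_0 + 1/10·π_1 + 1/5·π_2 + 1/10·π_3 + 1/5·π_4 + 1/10·π_5
  π_4 = 1/5·π_0 + 1/5·π_1 + 1/5·π_2 + 1/10·π_3 + 1/10·π_4 + 1/5·π_5
  normalize: π_0 + π_1 + π_2 + π_3 + π_4 + π_5 = 1
Solving the linear system gives exactly π = [724/4983, 761/4983, 1157/4983, 70/453, 76/453, 245/1661].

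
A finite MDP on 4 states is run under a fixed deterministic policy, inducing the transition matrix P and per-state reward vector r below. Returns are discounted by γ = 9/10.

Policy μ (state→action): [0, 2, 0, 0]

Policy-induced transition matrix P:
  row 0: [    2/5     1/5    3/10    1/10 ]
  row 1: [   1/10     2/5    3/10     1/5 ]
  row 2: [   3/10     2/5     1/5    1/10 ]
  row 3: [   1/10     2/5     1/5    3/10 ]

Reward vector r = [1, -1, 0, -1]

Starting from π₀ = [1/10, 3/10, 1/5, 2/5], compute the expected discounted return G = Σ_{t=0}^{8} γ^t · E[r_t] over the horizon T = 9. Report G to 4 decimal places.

t=0: π = [0.1000, 0.3000, 0.2000, 0.4000], E[r] = -0.6000, γ^t·E[r] = -0.600000, running G = -0.600000
t=1: π = [0.1700, 0.3800, 0.2400, 0.2100], E[r] = -0.4200, γ^t·E[r] = -0.378000, running G = -0.978000
t=2: π = [0.1990, 0.3660, 0.2550, 0.1800], E[r] = -0.3470, γ^t·E[r] = -0.281070, running G = -1.259070
t=3: π = [0.2107, 0.3602, 0.2565, 0.1726], E[r] = -0.3221, γ^t·E[r] = -0.234811, running G = -1.493881
t=4: π = [0.2145, 0.3579, 0.2571, 0.1705], E[r] = -0.3139, γ^t·E[r] = -0.205943, running G = -1.699824
t=5: π = [0.2158, 0.3571, 0.2572, 0.1699], E[r] = -0.3112, γ^t·E[r] = -0.183773, running G = -1.883597
t=6: π = [0.2162, 0.3568, 0.2573, 0.1697], E[r] = -0.3104, γ^t·E[r] = -0.164936, running G = -2.048533
t=7: π = [0.2163, 0.3568, 0.2573, 0.1696], E[r] = -0.3101, γ^t·E[r] = -0.148308, running G = -2.196841
t=8: π = [0.2164, 0.3567, 0.2573, 0.1696], E[r] = -0.3100, γ^t·E[r] = -0.133438, running G = -2.330279

G = -2.3303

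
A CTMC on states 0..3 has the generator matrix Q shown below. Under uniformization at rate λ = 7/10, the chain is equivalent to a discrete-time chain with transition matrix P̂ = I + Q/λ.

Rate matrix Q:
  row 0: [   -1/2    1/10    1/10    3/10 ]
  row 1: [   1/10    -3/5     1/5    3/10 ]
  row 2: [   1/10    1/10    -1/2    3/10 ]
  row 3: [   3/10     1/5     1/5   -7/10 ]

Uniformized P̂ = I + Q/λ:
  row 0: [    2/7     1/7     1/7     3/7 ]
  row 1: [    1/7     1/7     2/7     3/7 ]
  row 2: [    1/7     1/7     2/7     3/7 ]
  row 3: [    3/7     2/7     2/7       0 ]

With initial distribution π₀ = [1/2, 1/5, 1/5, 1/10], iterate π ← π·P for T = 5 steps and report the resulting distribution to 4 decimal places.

π = [0.2652, 0.1848, 0.2471, 0.3029]

t=0: π = [0.5000, 0.2000, 0.2000, 0.1000]
t=1: π = [0.2429, 0.1571, 0.2143, 0.3857]
t=2: π = [0.2878, 0.1980, 0.2510, 0.2633]
t=3: π = [0.2592, 0.1805, 0.2446, 0.3157]
t=4: π = [0.2701, 0.1880, 0.2487, 0.2933]
t=5: π = [0.2652, 0.1848, 0.2471, 0.3029]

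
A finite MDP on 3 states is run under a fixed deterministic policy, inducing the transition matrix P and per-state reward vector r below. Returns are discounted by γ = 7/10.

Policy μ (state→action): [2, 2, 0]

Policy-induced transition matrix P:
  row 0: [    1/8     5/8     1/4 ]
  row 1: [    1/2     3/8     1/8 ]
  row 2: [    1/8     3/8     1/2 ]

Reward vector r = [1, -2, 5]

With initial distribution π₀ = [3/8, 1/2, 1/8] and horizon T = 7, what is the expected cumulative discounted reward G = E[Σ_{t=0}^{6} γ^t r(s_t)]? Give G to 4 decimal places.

t=0: π = [0.3750, 0.5000, 0.1250], E[r] = 0.0000, γ^t·E[r] = 0.000000, running G = 0.000000
t=1: π = [0.3125, 0.4688, 0.2188], E[r] = 0.4688, γ^t·E[r] = 0.328125, running G = 0.328125
t=2: π = [0.3008, 0.4531, 0.2461], E[r] = 0.6250, γ^t·E[r] = 0.306250, running G = 0.634375
t=3: π = [0.2949, 0.4502, 0.2549], E[r] = 0.6689, γ^t·E[r] = 0.229448, running G = 0.863823
t=4: π = [0.2938, 0.4487, 0.2574], E[r] = 0.6836, γ^t·E[r] = 0.164131, running G = 1.027954
t=5: π = [0.2933, 0.4485, 0.2583], E[r] = 0.6877, γ^t·E[r] = 0.115584, running G = 1.143538
t=6: π = [0.2932, 0.4483, 0.2585], E[r] = 0.6891, γ^t·E[r] = 0.081070, running G = 1.224609

G = 1.2246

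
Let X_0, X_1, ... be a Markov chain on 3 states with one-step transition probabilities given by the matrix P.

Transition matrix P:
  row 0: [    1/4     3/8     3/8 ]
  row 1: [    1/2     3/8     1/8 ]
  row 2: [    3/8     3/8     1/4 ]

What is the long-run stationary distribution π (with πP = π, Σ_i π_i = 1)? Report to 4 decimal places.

Balance equations π_j = Σ_i π_i·P[i][j]:
  π_0 = 1/4·π_0 + 1/2·π_1 + 3/8·π_2
  π_1 = 3/8·π_0 + 3/8·π_1 + 3/8·π_2
  normalize: π_0 + π_1 + π_2 = 1
Solving the linear system gives exactly π = [3/8, 3/8, 1/4].

π = [0.3750, 0.3750, 0.2500]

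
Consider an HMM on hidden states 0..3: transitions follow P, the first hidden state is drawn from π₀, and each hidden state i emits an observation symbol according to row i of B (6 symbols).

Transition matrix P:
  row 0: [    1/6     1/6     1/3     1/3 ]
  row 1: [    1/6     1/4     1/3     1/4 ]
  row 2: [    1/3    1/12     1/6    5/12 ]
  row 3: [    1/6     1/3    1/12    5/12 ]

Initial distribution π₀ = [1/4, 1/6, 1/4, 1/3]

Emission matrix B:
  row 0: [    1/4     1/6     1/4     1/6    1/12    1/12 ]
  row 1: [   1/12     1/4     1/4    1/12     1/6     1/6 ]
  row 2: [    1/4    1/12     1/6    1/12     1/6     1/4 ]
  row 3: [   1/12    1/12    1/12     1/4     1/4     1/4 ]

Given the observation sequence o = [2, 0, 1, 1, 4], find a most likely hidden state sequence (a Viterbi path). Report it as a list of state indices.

t=0: δ = [6.250e-02, 4.167e-02, 4.167e-02, 2.778e-02]  (obs o_0=2)
t=1: δ = [3.472e-03, 8.681e-04, 5.208e-03, 1.736e-03]  ψ = [2, 0, 0, 0]  (obs o_1=0)
t=2: δ = [2.894e-04, 1.447e-04, 9.645e-05, 1.808e-04]  ψ = [2, 0, 0, 2]  (obs o_2=1)
t=3: δ = [8.038e-06, 1.507e-05, 8.038e-06, 8.038e-06]  ψ = [0, 3, 0, 0]  (obs o_3=1)
t=4: δ = [2.233e-07, 6.279e-07, 8.372e-07, 9.419e-07]  ψ = [2, 1, 1, 1]  (obs o_4=4)
backtrack: best end state = 3; path = [0, 2, 3, 1, 3]

path = [0, 2, 3, 1, 3]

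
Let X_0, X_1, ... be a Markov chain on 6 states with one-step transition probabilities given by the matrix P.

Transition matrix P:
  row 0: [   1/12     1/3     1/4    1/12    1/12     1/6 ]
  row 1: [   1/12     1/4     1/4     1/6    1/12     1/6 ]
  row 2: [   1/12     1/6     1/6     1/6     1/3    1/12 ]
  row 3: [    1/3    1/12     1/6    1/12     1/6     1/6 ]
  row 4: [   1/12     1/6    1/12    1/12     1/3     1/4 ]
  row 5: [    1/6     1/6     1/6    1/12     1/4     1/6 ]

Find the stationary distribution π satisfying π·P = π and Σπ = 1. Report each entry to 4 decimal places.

Balance equations π_j = Σ_i π_i·P[i][j]:
  π_0 = 1/12·π_0 + 1/12·π_1 + 1/12·π_2 + 1/3·π_3 + 1/12·π_4 + 1/6·π_5
  π_1 = 1/3·π_0 + 1/4·π_1 + 1/6·π_2 + 1/12·π_3 + 1/6·π_4 + 1/6·π_5
  π_2 = 1/4·π_0 + 1/4·π_1 + 1/6·π_2 + 1/6·π_3 + 1/12·π_4 + 1/6·π_5
  π_3 = 1/12·π_0 + 1/6·π_1 + 1/6·π_2 + 1/12·π_3 + 1/12·π_4 + 1/12·π_5
  π_4 = 1/12·π_0 + 1/12·π_1 + 1/3·π_2 + 1/6·π_3 + 1/3·π_4 + 1/4·π_5
  normalize: π_0 + π_1 + π_2 + π_3 + π_4 + π_5 = 1
Solving the linear system gives exactly π = [2237/17745, 3449/17745, 3106/17745, 135/1183, 3904/17745, 144/845].

π = [0.1261, 0.1944, 0.1750, 0.1141, 0.2200, 0.1704]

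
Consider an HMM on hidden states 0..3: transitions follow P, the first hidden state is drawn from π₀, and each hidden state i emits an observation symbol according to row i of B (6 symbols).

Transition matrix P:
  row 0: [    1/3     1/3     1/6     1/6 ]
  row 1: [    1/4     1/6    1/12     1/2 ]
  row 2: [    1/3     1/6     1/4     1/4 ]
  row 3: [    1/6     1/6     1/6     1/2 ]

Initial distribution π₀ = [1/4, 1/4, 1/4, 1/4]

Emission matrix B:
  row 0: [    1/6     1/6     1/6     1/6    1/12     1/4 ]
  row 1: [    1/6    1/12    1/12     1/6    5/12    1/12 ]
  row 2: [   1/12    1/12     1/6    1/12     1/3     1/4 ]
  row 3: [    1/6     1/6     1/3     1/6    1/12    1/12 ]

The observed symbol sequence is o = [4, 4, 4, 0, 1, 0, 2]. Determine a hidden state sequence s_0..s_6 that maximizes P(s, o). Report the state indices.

path = [1, 1, 1, 3, 3, 3, 3]

t=0: δ = [2.083e-02, 1.042e-01, 8.333e-02, 2.083e-02]  (obs o_0=4)
t=1: δ = [2.315e-03, 7.234e-03, 6.944e-03, 4.340e-03]  ψ = [2, 1, 2, 1]  (obs o_1=4)
t=2: δ = [1.929e-04, 5.023e-04, 5.787e-04, 3.014e-04]  ψ = [2, 1, 2, 1]  (obs o_2=4)
t=3: δ = [3.215e-05, 1.608e-05, 1.206e-05, 4.186e-05]  ψ = [2, 2, 2, 1]  (obs o_3=0)
t=4: δ = [1.786e-06, 8.931e-07, 5.814e-07, 3.489e-06]  ψ = [0, 0, 3, 3]  (obs o_4=1)
t=5: δ = [9.923e-08, 9.923e-08, 4.845e-08, 2.907e-07]  ψ = [0, 0, 3, 3]  (obs o_5=0)
t=6: δ = [8.075e-09, 4.038e-09, 8.075e-09, 4.845e-08]  ψ = [3, 3, 3, 3]  (obs o_6=2)
backtrack: best end state = 3; path = [1, 1, 1, 3, 3, 3, 3]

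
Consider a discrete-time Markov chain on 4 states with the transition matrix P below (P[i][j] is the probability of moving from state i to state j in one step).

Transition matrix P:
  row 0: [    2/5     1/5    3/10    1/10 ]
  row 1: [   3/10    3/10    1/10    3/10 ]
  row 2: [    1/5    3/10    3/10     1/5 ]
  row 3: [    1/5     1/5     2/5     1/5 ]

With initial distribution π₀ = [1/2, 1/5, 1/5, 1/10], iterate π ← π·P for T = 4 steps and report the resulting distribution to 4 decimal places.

t=0: π = [0.5000, 0.2000, 0.2000, 0.1000]
t=1: π = [0.3200, 0.2400, 0.2700, 0.1700]
t=2: π = [0.2880, 0.2510, 0.2690, 0.1920]
t=3: π = [0.2827, 0.2520, 0.2690, 0.1963]
t=4: π = [0.2817, 0.2521, 0.2692, 0.1969]

π = [0.2817, 0.2521, 0.2692, 0.1969]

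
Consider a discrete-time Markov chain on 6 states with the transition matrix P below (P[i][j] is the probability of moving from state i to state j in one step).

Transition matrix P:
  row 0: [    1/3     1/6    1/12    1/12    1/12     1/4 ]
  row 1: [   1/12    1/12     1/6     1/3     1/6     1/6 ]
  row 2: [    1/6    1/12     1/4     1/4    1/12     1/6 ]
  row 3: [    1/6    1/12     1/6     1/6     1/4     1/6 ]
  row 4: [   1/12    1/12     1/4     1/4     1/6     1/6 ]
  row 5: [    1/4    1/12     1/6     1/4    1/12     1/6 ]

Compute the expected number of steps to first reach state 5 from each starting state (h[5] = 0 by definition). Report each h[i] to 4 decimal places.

First-step conditioning: h[5] = 0; for i ≠ 5, h[i] = 1 + Σ_k P[i][k]·h[k].
  h[0] = 1 + 1/3·h[0] + 1/6·h[1] + 1/12·h[2] + 1/12·h[3] + 1/12·h[4]
  h[1] = 1 + 1/12·h[0] + 1/12·h[1] + 1/6·h[2] + 1/3·h[3] + 1/6·h[4]
  h[2] = 1 + 1/6·h[0] + 1/12·h[1] + 1/4·h[2] + 1/4·h[3] + 1/12·h[4]
  h[3] = 1 + 1/6·h[0] + 1/12·h[1] + 1/6·h[2] + 1/6·h[3] + 1/4·h[4]
  h[4] = 1 + 1/12·h[0] + 1/12·h[1] + 1/4·h[2] + 1/4·h[3] + 1/6·h[4]
Solving the 5×5 linear system over states ≠ 5 gives exactly h = [93324/18793, 104568/18793, 103620/18793, 103764/18793, 104556/18793, 0] (h[5] = 0 is the target).

h = [4.9659, 5.5642, 5.5138, 5.5214, 5.5636, 0.0000]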